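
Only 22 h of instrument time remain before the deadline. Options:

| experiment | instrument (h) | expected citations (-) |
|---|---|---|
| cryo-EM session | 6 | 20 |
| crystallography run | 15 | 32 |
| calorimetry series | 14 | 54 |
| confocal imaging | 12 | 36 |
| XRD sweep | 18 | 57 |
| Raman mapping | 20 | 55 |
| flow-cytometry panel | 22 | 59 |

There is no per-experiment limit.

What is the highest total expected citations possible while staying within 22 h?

Cryo-EM session + calorimetry series uses 20 of the 22 h and totals 74.

74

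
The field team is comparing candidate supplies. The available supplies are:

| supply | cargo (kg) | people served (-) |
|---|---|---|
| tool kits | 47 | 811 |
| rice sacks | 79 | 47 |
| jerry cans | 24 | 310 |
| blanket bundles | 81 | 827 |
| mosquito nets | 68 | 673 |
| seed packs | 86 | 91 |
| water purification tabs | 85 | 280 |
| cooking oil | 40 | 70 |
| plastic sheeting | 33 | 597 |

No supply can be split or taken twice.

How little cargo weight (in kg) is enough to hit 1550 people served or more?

Minimise kg subject to total people served ≥ 1550.
Taking tool kits + jerry cans + plastic sheeting gives 1718 (≥ 1550) for 104 kg.
Any bundle with less than 104 kg falls short of 1550.

104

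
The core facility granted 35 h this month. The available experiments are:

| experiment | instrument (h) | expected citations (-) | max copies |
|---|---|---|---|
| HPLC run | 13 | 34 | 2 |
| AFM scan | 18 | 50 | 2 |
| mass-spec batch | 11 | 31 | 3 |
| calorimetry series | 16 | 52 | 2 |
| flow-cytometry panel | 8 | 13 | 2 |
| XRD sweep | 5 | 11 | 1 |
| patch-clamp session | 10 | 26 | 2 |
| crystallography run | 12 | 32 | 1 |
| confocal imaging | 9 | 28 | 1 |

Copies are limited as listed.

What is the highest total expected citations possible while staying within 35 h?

106

The ratio heuristic lands on 2×calorimetry series (104) but leaves 3 h idle.
The 16 h tied up in calorimetry series is better spent on patch-clamp session + confocal imaging — total rises to 106 (35 h).
That's the maximum — no swap from here does better than 106.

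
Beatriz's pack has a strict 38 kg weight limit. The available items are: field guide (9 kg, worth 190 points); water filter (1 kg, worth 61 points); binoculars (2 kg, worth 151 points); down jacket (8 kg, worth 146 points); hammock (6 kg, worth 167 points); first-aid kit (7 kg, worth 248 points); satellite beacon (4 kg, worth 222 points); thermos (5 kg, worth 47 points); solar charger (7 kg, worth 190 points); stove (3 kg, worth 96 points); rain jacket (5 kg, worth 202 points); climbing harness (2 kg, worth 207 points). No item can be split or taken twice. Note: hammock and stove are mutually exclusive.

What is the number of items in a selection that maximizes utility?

8

The maximum utility within 38 kg is 1471.
For example field guide + water filter + binoculars + first-aid kit + satellite beacon + solar charger + rain jacket + climbing harness achieves it, using 37 kg.
Any selection reaching 1471 contains exactly 8 items.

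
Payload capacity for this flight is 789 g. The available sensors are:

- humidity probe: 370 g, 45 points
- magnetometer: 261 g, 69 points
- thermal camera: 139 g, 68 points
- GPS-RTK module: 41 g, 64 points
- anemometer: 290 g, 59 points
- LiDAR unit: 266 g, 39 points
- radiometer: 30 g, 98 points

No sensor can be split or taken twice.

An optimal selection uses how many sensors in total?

5

Best achievable data value is 358.
One optimal bundle: magnetometer + thermal camera + GPS-RTK module + anemometer + radiometer (761 g).
Any selection reaching 358 contains exactly 5 sensors.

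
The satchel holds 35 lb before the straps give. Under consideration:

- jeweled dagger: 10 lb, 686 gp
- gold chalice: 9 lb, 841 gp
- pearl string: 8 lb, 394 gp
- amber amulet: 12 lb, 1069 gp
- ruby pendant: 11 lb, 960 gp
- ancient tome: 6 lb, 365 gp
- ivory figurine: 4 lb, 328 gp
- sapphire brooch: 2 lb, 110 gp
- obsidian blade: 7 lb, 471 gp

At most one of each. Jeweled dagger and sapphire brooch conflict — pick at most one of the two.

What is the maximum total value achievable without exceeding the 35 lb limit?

2980

The ratio ordering already packs tightly: gold chalice + amber amulet + ruby pendant + sapphire brooch, 34 lb, 2980.
Every other selection either busts 35 lb or breaks a pairing rule or fails to beat 2980.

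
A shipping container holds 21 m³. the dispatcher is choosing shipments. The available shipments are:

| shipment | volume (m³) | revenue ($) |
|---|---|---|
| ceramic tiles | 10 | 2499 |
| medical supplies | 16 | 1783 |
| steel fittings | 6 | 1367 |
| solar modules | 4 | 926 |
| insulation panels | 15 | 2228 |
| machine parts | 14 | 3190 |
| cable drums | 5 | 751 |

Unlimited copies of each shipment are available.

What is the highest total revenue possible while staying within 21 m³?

Ranking by ratio (revenue/m³): ceramic tiles 249.90, solar modules 231.50, machine parts 227.86, steel fittings 227.83.
2×ceramic tiles uses 20 of the 21 m³ and totals 4998.
Nothing else within 21 m³ beats 4998.

4998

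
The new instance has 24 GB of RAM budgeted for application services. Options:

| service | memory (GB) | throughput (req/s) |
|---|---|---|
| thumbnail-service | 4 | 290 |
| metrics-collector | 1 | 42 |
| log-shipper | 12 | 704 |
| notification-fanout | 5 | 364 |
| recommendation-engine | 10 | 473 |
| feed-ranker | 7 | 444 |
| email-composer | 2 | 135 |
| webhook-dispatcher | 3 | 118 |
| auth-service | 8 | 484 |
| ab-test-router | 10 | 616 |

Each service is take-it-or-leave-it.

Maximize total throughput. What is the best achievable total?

1582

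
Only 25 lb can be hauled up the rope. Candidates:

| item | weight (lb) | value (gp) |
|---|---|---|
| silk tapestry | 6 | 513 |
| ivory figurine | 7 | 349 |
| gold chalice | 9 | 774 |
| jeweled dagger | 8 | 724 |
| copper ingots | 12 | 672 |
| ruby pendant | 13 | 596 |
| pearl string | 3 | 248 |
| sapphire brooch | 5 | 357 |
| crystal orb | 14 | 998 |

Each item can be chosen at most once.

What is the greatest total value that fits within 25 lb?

2103

Ranking by ratio (value/lb): jeweled dagger 90.50, gold chalice 86.00, silk tapestry 85.50.
Greedy by ratio would take silk tapestry + gold chalice + jeweled dagger: 23 lb used, total 2011.
Dropping silk tapestry frees 6 lb; slotting in pearl string + sapphire brooch (8 lb) lifts the total to 2103 at 25 lb.
No other feasible combination exceeds 2103.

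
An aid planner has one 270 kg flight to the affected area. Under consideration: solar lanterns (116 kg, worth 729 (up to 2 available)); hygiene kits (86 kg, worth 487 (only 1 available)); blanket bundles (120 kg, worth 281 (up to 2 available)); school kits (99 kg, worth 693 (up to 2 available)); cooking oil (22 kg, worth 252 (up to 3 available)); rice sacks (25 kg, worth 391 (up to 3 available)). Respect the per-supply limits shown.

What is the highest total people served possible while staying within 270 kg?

2658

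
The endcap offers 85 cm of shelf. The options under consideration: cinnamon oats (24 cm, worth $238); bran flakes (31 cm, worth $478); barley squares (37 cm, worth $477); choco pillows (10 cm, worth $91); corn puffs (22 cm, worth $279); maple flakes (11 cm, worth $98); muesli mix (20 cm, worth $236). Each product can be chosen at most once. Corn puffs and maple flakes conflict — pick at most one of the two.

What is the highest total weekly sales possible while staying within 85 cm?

1084

Taking the top-ratio products first gives bran flakes + barley squares + choco pillows for 1046 (78 cm).
Replace barley squares with corn puffs + muesli mix: the trade gains 38 net, giving 1084 at 83 cm.
Runner-up bran flakes + barley squares + maple flakes tops out at 1053.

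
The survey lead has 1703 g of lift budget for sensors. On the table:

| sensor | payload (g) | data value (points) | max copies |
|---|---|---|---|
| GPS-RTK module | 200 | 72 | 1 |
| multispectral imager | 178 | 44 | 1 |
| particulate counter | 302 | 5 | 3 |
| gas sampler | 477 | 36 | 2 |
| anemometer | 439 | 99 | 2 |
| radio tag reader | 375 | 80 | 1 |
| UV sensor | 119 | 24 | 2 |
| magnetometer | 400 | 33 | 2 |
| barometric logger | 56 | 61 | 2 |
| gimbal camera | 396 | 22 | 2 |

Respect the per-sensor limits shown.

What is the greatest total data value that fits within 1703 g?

The ratio heuristic lands on GPS-RTK module + multispectral imager + 2×anemometer + 2×UV sensor + 2×barometric logger (484) but leaves 97 g idle.
The 297 g tied up in multispectral imager and UV sensor is better spent on radio tag reader — total rises to 496 (1684 g).

496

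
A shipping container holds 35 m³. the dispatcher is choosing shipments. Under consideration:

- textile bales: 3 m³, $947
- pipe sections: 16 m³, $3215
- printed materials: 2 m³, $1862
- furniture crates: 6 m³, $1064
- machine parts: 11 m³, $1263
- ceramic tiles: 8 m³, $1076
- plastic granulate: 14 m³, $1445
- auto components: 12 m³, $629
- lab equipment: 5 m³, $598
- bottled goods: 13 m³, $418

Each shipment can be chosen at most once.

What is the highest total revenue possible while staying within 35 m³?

Textile bales + pipe sections + printed materials + furniture crates + ceramic tiles uses 35 of the 35 m³ and totals 8164.

8164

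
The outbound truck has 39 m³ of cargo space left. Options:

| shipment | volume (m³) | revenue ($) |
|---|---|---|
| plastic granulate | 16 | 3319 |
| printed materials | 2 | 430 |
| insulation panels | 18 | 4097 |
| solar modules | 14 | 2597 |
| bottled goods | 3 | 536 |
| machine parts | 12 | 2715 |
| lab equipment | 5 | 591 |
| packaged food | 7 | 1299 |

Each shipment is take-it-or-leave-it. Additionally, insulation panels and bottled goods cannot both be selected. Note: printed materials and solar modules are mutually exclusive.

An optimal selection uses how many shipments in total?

The maximum revenue within 39 m³ is 8541.
One optimal bundle: printed materials + insulation panels + machine parts + packaged food (39 m³).
Every optimal selection uses 4 shipments.

4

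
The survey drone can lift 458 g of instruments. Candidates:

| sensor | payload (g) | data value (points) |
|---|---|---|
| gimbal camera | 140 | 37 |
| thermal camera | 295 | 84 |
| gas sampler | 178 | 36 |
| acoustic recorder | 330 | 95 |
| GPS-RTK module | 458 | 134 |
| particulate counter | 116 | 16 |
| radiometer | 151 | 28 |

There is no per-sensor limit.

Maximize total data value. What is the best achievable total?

Density check — GPS-RTK module 0.29, acoustic recorder 0.29, thermal camera 0.28 are the best per g.
Taking GPS-RTK module: 458 g used, 134 in data value.

134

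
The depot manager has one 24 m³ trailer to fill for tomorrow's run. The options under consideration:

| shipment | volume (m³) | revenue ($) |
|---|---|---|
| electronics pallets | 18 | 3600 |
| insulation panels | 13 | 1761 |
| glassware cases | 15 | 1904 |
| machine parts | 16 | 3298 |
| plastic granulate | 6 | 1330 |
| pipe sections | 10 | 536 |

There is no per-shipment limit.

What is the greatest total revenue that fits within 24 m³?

The ratio ordering already packs tightly: 4×plastic granulate, 24 m³, 5320.
That's the maximum — no swap from here does better than 5320.

5320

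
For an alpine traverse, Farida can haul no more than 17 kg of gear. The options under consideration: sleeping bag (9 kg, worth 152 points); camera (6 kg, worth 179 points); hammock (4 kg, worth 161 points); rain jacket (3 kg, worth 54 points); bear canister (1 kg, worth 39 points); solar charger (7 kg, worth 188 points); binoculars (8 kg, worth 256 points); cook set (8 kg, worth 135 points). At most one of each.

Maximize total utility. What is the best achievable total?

Density check — hammock 40.25, bear canister 39.00, binoculars 32.00 are the best per kg.
Taking the top-ratio items first gives hammock + rain jacket + bear canister + binoculars for 510 (16 kg).
But camera + hammock + solar charger fits in 17 kg and reaches 528.
Every other selection either busts 17 kg or fails to beat 528.

528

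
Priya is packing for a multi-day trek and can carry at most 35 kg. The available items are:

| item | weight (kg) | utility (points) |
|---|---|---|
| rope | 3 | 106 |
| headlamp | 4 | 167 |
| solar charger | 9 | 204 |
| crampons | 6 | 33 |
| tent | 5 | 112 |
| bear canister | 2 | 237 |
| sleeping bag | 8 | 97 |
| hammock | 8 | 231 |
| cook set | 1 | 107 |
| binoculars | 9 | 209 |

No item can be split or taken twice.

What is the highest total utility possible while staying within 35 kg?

1169

Best packing: rope + headlamp + tent + bear canister + hammock + cook set + binoculars — 32 kg, 1169 total.
Next best is rope + headlamp + solar charger + tent + bear canister + hammock + cook set at 1164 (32 kg) — short by 5.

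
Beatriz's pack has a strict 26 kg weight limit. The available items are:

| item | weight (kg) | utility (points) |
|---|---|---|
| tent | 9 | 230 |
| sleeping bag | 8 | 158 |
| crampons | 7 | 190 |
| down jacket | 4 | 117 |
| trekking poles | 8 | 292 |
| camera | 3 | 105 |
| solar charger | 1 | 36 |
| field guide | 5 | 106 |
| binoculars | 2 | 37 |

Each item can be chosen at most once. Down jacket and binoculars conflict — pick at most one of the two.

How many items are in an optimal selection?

Optimal total is 780.
tent + down jacket + trekking poles + camera + solar charger hits 780 at 25 kg.
Every optimal selection uses 5 items.

5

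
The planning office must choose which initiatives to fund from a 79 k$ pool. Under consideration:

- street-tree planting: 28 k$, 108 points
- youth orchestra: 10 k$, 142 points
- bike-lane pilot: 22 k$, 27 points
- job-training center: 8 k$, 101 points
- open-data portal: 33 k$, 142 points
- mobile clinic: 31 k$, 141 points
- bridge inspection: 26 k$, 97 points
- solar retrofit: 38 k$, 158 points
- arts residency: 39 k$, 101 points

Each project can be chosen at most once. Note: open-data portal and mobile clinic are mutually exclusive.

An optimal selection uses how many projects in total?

4

The maximum projected impact within 79 k$ is 493.
One optimal bundle: street-tree planting + youth orchestra + job-training center + open-data portal (79 k$).
All optima have 4 projects.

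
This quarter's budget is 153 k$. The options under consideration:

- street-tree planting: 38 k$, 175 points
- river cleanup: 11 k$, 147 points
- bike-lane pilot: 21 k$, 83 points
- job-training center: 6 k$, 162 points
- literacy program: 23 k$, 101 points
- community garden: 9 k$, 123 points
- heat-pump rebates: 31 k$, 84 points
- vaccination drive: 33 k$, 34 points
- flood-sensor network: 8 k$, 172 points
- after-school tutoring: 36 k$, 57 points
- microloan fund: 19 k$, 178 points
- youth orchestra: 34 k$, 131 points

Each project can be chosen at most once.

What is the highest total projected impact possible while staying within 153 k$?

1189

The ratio heuristic lands on street-tree planting + river cleanup + bike-lane pilot + job-training center + literacy program + community garden + flood-sensor network + microloan fund (1141) but leaves 18 k$ idle.
Replace bike-lane pilot with youth orchestra: the trade gains 48 net, giving 1189 at 148 k$.
An exhaustive check of the 4096 subsets confirms 1189.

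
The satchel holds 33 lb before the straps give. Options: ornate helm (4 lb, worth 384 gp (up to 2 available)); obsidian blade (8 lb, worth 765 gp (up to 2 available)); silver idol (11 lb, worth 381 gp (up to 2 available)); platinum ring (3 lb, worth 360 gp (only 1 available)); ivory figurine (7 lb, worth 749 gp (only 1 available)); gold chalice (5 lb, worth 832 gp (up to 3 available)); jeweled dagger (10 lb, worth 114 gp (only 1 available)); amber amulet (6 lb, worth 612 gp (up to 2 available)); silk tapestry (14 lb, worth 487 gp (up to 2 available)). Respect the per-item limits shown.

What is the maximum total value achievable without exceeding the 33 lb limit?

4373

A density-first pass picks platinum ring + ivory figurine + 3×gold chalice + amber amulet — 4217 at 31 lb.
Replace amber amulet with 2×ornate helm: the trade gains 156 net, giving 4373 at 33 lb.
Every other selection either busts 33 lb or exceeds an availability limit or fails to beat 4373.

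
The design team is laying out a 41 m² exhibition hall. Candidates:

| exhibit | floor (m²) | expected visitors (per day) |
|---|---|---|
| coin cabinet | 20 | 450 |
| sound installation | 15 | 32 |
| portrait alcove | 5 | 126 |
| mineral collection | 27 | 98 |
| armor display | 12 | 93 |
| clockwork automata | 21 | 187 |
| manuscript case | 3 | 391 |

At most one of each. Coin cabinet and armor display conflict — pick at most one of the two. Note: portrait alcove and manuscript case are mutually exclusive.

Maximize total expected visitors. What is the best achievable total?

By expected visitors per m²: manuscript case 130.33, portrait alcove 25.20, coin cabinet 22.50, clockwork automata 8.90 lead.
Taking coin cabinet + sound installation + manuscript case: 38 m² used, 873 in expected visitors.
Next best is coin cabinet + manuscript case at 841 (23 m²) — short by 32.

873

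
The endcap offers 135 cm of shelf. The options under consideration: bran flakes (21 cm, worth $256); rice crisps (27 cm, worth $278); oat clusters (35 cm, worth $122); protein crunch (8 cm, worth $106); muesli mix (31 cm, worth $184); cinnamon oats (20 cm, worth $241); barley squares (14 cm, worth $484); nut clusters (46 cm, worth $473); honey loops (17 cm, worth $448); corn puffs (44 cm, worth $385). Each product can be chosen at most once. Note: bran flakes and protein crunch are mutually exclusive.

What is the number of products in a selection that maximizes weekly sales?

6

Optimal total is 2030.
For example rice crisps + protein crunch + cinnamon oats + barley squares + nut clusters + honey loops achieves it, using 132 cm.
All optima have 6 products.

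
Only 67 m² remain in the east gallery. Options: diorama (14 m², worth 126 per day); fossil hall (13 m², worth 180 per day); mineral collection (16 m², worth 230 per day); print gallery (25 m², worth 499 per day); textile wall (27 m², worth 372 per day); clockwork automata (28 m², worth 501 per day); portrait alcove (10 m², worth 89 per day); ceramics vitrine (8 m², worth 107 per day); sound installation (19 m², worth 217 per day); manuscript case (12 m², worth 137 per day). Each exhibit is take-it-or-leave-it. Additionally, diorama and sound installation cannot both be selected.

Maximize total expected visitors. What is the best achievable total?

Best packing: fossil hall + print gallery + clockwork automata — 66 m², 1180 total.
Next best is print gallery + clockwork automata + manuscript case at 1137 (65 m²) — short by 43.

1180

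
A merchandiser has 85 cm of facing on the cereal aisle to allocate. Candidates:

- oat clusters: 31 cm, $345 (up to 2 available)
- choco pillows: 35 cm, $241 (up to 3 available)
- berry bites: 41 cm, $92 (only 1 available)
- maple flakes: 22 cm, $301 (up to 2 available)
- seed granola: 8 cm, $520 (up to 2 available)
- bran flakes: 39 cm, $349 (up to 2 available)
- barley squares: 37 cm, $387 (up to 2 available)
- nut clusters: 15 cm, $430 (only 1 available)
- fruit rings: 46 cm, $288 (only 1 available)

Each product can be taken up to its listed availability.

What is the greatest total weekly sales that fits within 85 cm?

Density check — seed granola 65.00, nut clusters 28.67, maple flakes 13.68, oat clusters 11.13 are the best per cm.
Filling by ratio: 2×maple flakes + 2×seed granola + nut clusters for 2072, with 10 cm left unused.
Dropping maple flakes frees 22 cm; slotting in oat clusters (31 cm) lifts the total to 2116 at 84 cm.
The spare 1 cm is too small for any remaining product, and no exchange beats 2116.

2116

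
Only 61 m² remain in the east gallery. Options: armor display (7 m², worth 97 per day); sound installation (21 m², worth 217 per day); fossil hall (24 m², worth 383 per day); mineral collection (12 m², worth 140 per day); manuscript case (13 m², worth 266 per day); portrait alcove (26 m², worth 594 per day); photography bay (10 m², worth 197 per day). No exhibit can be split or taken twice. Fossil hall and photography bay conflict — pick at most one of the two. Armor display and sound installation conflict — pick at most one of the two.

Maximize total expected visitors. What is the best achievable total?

1197

Greedy by ratio would take armor display + manuscript case + portrait alcove + photography bay: 56 m² used, total 1154.
Replace armor display with mineral collection: the trade gains 43 net, giving 1197 at 61 m².
No other feasible combination exceeds 1197.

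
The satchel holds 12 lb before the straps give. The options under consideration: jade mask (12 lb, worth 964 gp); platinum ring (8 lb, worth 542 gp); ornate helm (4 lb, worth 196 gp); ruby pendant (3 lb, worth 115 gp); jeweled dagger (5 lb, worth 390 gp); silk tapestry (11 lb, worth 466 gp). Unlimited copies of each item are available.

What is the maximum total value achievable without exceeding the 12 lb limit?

964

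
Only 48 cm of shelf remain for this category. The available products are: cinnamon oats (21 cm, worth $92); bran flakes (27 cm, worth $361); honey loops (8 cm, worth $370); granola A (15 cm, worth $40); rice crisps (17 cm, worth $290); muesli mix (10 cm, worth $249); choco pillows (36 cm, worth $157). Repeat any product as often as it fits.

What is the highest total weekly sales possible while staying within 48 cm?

2220

6×honey loops uses 48 of the 48 cm and totals 2220.
That's the maximum — no swap from here does better than 2220.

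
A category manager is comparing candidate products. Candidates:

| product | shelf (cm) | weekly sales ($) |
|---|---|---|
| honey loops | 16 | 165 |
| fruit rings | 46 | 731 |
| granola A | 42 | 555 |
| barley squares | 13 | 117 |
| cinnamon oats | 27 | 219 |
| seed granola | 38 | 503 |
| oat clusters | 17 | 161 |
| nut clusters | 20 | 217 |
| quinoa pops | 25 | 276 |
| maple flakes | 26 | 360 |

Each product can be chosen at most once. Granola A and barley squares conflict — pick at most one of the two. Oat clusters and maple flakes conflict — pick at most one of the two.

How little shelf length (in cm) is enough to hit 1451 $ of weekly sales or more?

Need the lightest bundle worth ≥ 1451.
Taking honey loops + fruit rings + granola A gives 1451 (≥ 1451) for 104 cm.
Any bundle with less than 104 cm falls short of 1451.

104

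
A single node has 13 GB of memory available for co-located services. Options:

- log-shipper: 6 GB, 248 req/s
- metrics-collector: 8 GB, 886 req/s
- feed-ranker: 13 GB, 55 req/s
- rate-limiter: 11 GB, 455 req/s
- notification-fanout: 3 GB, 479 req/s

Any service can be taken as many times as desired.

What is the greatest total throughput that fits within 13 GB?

1916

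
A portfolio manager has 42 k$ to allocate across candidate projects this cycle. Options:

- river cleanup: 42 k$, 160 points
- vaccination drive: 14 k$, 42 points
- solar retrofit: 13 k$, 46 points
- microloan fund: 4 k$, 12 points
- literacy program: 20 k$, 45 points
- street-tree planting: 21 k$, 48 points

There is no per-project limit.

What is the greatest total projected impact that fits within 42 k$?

The ratio ordering already packs tightly: river cleanup, 42 k$, 160.
No other feasible combination exceeds 160.

160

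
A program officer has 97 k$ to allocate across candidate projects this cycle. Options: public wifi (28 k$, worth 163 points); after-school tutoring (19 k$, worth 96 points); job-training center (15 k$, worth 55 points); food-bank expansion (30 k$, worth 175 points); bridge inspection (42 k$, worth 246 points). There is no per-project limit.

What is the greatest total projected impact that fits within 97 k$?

530

By projected impact per k$: bridge inspection 5.86, food-bank expansion 5.83, public wifi 5.82 lead.
The ratio heuristic lands on 2×bridge inspection (492) but leaves 13 k$ idle.
Dropping 2×bridge inspection frees 84 k$; slotting in public wifi + 2×after-school tutoring + food-bank expansion (96 k$) lifts the total to 530 at 96 k$.
That's the maximum — no swap from here does better than 530.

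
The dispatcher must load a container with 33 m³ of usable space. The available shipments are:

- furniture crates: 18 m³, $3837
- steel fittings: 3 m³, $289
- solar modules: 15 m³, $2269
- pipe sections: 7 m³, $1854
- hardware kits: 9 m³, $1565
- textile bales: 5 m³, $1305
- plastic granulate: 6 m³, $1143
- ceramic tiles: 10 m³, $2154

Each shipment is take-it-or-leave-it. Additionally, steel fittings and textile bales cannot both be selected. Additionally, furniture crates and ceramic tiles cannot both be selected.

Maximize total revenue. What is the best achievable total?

Ranking by ratio (revenue/m³): pipe sections 264.86, textile bales 261.00, ceramic tiles 215.40, furniture crates 213.17.
Taking furniture crates + pipe sections + textile bales: 30 m³ used, 6996 in revenue.

6996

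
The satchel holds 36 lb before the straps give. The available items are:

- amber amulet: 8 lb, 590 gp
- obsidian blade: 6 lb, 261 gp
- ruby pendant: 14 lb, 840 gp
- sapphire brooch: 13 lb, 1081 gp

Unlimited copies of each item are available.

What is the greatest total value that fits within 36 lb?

2752

Best packing: amber amulet + 2×sapphire brooch — 34 lb, 2752 total.
No other feasible combination exceeds 2752.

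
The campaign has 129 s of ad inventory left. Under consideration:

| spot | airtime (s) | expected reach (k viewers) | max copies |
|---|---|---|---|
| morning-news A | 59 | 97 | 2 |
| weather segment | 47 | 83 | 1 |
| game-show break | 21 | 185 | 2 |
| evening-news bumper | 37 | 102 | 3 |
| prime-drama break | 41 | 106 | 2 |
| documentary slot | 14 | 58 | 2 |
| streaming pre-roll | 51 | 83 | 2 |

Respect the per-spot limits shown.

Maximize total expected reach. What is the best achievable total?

The ratio heuristic lands on 2×game-show break + evening-news bumper + 2×documentary slot (588) but leaves 22 s idle.
Replace evening-news bumper with prime-drama break: the trade gains 4 net, giving 592 at 111 s.
Nothing else within 129 s beats 592.

592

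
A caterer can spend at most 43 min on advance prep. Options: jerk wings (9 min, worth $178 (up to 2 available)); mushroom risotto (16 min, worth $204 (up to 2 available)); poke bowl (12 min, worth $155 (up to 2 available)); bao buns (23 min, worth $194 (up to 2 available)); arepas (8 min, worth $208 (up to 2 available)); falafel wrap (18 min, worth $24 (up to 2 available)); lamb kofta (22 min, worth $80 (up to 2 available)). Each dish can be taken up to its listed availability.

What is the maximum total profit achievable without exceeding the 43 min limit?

798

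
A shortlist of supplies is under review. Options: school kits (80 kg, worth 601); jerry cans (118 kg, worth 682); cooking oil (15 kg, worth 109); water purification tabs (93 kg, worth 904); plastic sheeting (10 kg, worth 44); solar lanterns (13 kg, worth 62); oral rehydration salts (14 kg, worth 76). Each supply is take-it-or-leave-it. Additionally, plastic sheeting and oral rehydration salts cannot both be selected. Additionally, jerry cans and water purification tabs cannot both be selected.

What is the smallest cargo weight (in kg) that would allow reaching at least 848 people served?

Need the lightest bundle worth ≥ 848.
water purification tabs: 904 people served at 93 kg.
No combination under 93 kg hits 848.

93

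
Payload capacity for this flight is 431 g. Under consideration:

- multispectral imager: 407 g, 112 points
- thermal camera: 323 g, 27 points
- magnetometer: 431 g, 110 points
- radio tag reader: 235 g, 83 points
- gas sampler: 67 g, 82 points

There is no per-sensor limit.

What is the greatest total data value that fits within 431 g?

Ranking by ratio (data value/g): gas sampler 1.22, radio tag reader 0.35, multispectral imager 0.28.
6×gas sampler uses 402 of the 431 g and totals 492.

492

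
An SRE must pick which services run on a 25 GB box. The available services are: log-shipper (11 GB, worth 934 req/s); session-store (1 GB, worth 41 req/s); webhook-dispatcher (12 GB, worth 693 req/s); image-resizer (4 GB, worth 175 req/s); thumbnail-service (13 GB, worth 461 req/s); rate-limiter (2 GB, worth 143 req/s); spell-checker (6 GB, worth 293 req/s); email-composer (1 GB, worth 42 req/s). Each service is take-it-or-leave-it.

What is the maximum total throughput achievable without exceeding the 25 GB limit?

1770

Log-shipper + webhook-dispatcher + rate-limiter uses 25 of the 25 GB and totals 1770.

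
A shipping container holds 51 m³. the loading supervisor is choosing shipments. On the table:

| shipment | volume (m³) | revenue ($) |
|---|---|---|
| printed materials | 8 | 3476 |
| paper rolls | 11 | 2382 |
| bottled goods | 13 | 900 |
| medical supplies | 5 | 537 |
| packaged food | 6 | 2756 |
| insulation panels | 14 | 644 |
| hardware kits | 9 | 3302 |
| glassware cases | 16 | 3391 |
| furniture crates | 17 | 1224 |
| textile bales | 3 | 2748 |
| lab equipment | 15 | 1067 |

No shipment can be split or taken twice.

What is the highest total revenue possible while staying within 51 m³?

16210

Ranking by ratio (revenue/m³): textile bales 916.00, packaged food 459.33, printed materials 434.50, hardware kits 366.89.
The ratio heuristic lands on printed materials + paper rolls + medical supplies + packaged food + hardware kits + textile bales (15201) but leaves 9 m³ idle.
The 11 m³ tied up in paper rolls is better spent on glassware cases — total rises to 16210 (47 m³).
Nothing else within 51 m³ beats 16210.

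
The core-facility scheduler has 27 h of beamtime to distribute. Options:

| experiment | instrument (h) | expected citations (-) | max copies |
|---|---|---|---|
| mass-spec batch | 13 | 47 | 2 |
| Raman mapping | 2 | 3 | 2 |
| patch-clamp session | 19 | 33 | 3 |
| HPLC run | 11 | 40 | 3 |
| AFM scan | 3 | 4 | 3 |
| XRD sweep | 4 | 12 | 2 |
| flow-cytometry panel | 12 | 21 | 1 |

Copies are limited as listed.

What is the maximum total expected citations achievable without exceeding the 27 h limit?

A density-first pass picks 2×HPLC run + XRD sweep — 92 at 26 h.
Dropping 2×HPLC run and XRD sweep frees 26 h; slotting in 2×mass-spec batch (26 h) lifts the total to 94 at 26 h.
No other feasible combination exceeds 94.

94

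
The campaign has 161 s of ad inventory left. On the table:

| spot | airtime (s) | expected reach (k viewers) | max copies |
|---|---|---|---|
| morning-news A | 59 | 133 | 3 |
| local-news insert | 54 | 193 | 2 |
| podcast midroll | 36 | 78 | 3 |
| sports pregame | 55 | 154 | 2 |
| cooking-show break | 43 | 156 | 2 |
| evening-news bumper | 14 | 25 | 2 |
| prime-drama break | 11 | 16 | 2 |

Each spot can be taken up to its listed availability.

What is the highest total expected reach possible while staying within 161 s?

By expected reach per s: cooking-show break 3.63, local-news insert 3.57, sports pregame 2.80, morning-news A 2.25 lead.
A density-first pass picks local-news insert + 2×cooking-show break + evening-news bumper — 530 at 154 s.
Dropping cooking-show break and evening-news bumper frees 57 s; slotting in local-news insert (54 s) lifts the total to 542 at 151 s.
No other feasible combination exceeds 542.

542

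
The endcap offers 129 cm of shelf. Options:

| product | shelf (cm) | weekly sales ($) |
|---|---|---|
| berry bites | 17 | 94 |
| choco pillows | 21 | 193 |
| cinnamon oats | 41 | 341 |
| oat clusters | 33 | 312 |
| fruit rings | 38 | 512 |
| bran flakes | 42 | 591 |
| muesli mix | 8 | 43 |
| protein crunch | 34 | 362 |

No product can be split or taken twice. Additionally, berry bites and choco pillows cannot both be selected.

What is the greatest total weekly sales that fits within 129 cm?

1508

By weekly sales per cm: bran flakes 14.07, fruit rings 13.47, protein crunch 10.65, oat clusters 9.45 lead.
Fruit rings + bran flakes + muesli mix + protein crunch uses 122 of the 129 cm and totals 1508.
No other feasible combination exceeds 1508.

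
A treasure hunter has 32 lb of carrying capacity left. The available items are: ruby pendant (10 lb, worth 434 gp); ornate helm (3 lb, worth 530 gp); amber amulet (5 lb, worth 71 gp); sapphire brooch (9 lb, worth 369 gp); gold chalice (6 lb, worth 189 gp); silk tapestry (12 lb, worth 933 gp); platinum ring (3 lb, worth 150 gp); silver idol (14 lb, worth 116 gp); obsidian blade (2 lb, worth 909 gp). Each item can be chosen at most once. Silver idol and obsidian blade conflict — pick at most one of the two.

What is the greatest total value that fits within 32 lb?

2956

Density check — obsidian blade 454.50, ornate helm 176.67, silk tapestry 77.75 are the best per lb.
Best packing: ruby pendant + ornate helm + silk tapestry + platinum ring + obsidian blade — 30 lb, 2956 total.
Next best is ornate helm + sapphire brooch + gold chalice + silk tapestry + obsidian blade at 2930 (32 lb) — short by 26.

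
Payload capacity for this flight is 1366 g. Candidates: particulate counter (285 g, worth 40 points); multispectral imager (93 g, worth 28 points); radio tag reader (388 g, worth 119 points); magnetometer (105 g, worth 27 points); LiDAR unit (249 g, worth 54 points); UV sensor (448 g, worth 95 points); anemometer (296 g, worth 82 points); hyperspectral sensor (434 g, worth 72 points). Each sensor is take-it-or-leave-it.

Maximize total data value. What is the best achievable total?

351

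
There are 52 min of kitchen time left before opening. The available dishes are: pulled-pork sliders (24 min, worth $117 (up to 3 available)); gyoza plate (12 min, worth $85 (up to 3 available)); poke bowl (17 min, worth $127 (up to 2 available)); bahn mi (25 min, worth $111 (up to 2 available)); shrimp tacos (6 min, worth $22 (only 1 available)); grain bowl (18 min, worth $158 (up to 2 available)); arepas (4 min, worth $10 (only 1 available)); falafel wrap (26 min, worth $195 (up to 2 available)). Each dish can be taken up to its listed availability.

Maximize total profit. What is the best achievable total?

A density-first pass picks gyoza plate + 2×grain bowl + arepas — 411 at 52 min.
Replace gyoza plate and grain bowl and arepas with 2×poke bowl: the trade gains 1 net, giving 412 at 52 min.

412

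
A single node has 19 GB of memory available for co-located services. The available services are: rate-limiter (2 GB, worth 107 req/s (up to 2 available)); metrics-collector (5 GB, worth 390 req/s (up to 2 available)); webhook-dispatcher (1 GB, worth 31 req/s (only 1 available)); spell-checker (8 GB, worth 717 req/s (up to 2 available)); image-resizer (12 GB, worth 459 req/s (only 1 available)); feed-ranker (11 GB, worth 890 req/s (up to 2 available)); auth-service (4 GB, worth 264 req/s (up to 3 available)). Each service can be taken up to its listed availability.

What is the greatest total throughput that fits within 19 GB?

1607

By throughput per GB: spell-checker 89.62, feed-ranker 80.91, metrics-collector 78.00, auth-service 66.00 lead.
Taking the top-ratio services first gives rate-limiter + webhook-dispatcher + 2×spell-checker for 1572 (19 GB).
The 11 GB tied up in rate-limiter and webhook-dispatcher and spell-checker is better spent on feed-ranker — total rises to 1607 (19 GB).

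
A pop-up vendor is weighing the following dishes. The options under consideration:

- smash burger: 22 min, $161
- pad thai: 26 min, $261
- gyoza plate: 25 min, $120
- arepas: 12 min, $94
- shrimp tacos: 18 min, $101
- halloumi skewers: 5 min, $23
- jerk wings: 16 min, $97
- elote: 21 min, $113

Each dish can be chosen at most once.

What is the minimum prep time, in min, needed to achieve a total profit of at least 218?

26

Need the lightest bundle worth ≥ 218.
pad thai: 261 profit at 26 min.
Below 26 min the best achievable stays under 218.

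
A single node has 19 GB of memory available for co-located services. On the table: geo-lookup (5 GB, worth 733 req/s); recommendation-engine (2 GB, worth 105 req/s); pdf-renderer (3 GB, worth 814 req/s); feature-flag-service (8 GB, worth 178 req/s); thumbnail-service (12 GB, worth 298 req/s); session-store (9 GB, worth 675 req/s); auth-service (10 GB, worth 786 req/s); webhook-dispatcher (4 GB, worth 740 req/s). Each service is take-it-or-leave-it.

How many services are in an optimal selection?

4

Best achievable throughput is 2445.
One optimal bundle: recommendation-engine + pdf-renderer + auth-service + webhook-dispatcher (19 GB).
All optima have 4 services.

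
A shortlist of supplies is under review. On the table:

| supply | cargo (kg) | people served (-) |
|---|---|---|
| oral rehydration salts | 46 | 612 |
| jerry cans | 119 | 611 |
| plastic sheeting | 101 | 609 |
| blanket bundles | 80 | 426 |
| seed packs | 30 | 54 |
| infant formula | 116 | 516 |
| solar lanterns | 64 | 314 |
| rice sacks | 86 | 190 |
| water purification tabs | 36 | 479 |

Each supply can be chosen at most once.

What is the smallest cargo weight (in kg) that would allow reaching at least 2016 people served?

Look for the lowest-cargo combination reaching 2016.
Taking oral rehydration salts + plastic sheeting + blanket bundles + water purification tabs gives 2126 (≥ 2016) for 263 kg.
Any bundle with less than 263 kg falls short of 2016.

263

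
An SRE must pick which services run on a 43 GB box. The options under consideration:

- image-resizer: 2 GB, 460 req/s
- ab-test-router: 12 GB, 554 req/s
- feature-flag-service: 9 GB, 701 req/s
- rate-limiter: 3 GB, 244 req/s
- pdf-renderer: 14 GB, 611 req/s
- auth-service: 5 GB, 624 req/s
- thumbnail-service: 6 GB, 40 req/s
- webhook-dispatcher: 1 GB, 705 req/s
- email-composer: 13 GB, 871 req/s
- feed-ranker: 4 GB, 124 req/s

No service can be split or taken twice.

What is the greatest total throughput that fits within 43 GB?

Taking the top-ratio services first gives image-resizer + feature-flag-service + rate-limiter + auth-service + thumbnail-service + webhook-dispatcher + email-composer + feed-ranker for 3769 (43 GB).
Dropping rate-limiter and thumbnail-service and feed-ranker frees 13 GB; slotting in ab-test-router (12 GB) lifts the total to 3915 at 42 GB.
Next best is image-resizer + feature-flag-service + rate-limiter + auth-service + thumbnail-service + webhook-dispatcher + email-composer + feed-ranker at 3769 (43 GB) — short by 146.

3915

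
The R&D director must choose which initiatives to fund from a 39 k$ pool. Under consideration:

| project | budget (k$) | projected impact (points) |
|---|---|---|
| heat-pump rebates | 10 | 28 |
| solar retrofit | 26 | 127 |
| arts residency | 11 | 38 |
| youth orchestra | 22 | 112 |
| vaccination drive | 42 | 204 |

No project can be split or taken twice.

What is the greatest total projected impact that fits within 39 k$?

165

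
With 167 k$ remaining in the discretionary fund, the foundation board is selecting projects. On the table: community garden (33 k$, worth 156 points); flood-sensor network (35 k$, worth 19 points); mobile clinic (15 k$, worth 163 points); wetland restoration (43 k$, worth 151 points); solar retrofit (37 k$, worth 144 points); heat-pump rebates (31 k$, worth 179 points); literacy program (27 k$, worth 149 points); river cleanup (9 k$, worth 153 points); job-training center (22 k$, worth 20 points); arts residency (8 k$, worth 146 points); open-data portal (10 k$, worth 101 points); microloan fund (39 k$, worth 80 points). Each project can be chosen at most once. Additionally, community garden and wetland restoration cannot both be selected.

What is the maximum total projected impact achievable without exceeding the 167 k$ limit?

1090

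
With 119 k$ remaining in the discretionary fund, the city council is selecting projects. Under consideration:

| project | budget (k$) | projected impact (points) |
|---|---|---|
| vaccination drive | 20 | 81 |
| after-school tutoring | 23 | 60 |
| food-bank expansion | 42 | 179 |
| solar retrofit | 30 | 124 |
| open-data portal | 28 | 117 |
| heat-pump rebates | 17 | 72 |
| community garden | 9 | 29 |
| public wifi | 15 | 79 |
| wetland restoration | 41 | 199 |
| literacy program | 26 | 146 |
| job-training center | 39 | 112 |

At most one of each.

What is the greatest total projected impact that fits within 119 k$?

Taking vaccination drive + heat-pump rebates + public wifi + wetland restoration + literacy program: 119 k$ used, 577 in projected impact.

577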